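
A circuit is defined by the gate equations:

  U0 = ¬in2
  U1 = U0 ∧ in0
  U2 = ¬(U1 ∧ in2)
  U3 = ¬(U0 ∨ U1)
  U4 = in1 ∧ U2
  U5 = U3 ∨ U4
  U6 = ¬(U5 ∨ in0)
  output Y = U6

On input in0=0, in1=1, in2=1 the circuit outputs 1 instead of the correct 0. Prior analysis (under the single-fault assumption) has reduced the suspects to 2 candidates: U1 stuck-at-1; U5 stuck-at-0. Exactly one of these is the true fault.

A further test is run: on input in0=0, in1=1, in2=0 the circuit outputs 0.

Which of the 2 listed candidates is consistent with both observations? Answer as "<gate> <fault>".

Evaluate each candidate on input in0=0, in1=1, in2=0:
  U1 stuck-at-1: U0=1, U1=1 [stuck-at-1], U2=1, U3=0, U4=1, U5=1, U6=0 → 0 — matches
  U5 stuck-at-0: U0=1, U1=0, U2=1, U3=0, U4=1, U5=0 [stuck-at-0], U6=1 → 1 — eliminated
Only U1 stuck-at-1 reproduces the observed 0.

U1 stuck-at-1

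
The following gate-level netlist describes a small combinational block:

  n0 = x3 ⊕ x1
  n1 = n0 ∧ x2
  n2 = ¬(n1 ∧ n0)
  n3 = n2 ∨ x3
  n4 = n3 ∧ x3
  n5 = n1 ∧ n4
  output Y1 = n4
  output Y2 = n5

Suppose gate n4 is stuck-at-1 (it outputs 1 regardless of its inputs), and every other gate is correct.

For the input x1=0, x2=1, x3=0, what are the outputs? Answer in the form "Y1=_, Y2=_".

Y1=1, Y2=0

Propagate with n4 forced: n0=0, n1=0, n2=1, n3=1, n4=1 [stuck-at-1], n5=0.
So the outputs are Y1=1, Y2=0. (Without the fault they would be Y1=0, Y2=0.)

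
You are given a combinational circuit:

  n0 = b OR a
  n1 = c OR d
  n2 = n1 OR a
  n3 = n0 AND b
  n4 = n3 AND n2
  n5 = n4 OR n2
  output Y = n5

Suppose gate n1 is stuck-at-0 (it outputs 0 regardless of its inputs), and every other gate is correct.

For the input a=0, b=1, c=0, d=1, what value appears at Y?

Propagate with n1 forced: n0=1, n1=0 [stuck-at-0], n2=0, n3=1, n4=0, n5=0.
So Y = 0. (Without the fault it would be 1.)

0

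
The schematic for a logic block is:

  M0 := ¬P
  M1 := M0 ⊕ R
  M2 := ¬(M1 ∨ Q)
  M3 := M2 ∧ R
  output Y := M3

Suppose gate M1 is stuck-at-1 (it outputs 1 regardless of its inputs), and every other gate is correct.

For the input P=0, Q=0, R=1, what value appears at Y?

Propagate with M1 forced: M0=1, M1=1 [stuck-at-1], M2=0, M3=0.
So Y = 0. (Without the fault it would be 1.)

0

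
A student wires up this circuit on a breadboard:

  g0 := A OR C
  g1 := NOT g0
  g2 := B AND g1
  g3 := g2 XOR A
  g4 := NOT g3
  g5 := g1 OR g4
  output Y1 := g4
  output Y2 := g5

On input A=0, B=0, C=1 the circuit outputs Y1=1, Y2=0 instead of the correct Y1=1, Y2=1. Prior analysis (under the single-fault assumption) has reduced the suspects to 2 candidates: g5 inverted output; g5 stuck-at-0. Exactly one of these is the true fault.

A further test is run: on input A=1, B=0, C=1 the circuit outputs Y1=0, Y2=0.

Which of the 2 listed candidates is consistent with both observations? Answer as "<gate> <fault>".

g5 stuck-at-0

Evaluate each candidate on input A=1, B=0, C=1:
  g5 inverted output: g0=1, g1=0, g2=0, g3=1, g4=0, g5=1 [inverted output] → Y1=0, Y2=1 — eliminated
  g5 stuck-at-0: g0=1, g1=0, g2=0, g3=1, g4=0, g5=0 [stuck-at-0] → Y1=0, Y2=0 — matches
Only g5 stuck-at-0 reproduces the observed Y1=0, Y2=0.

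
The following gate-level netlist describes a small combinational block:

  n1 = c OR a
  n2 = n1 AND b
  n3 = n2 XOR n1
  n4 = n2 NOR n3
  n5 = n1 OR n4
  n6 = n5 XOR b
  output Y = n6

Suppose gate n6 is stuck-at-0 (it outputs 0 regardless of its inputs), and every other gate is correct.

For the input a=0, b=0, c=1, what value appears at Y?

Propagate with n6 forced: n1=1, n2=0, n3=1, n4=0, n5=1, n6=0 [stuck-at-0].
So Y = 0. (Without the fault it would be 1.)

0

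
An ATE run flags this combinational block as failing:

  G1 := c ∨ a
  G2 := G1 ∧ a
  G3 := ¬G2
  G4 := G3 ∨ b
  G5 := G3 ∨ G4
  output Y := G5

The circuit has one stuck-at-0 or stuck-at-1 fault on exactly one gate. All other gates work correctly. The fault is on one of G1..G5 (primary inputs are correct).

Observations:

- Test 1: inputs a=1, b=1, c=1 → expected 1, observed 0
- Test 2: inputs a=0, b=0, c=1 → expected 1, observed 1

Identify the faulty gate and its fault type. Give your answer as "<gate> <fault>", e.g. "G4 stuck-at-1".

G4 stuck-at-0

Fault-free values for test 1 (a=1, b=1, c=1): G1=1, G2=1, G3=0, G4=1, G5=1, giving Y=1. Observed 0.
Test 1: faults giving observed 0 are {G4 stuck-at-0, G5 stuck-at-0}.
Test 2 (a=0, b=0, c=1): fault-free G1=1, G2=0, G3=1, G4=1, G5=1 → 1; observed 1. Eliminates G5 stuck-at-0.
Only G4 stuck-at-0 is consistent with every test.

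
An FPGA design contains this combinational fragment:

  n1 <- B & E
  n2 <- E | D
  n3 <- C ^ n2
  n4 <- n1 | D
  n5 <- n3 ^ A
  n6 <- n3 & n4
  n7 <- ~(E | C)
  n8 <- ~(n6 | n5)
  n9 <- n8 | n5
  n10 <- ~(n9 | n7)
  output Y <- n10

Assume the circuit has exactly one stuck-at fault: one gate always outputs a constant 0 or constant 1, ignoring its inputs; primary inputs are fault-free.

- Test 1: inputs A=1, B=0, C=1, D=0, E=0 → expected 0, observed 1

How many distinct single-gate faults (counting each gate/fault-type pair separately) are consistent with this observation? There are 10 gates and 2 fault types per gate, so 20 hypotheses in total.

6

Fault-free: n1=0, n2=0, n3=1, n4=0, n5=0, n6=0, n7=0, n8=1, n9=1, n10=0 → 0. Observed 1.
  n1: stuck-at-1 ✓; others ✗
  n2: none of the 2 fault types match ✗
  n3: none of the 2 fault types match ✗
  n4: stuck-at-1 ✓; others ✗
  n5: none of the 2 fault types match ✗
  n6: stuck-at-1 ✓; others ✗
  n7: none of the 2 fault types match ✗
  n8: stuck-at-0 ✓; others ✗
  n9: stuck-at-0 ✓; others ✗
  n10: stuck-at-1 ✓; others ✗
Consistent faults: {n1 stuck-at-1, n4 stuck-at-1, n6 stuck-at-1, n8 stuck-at-0, n9 stuck-at-0, n10 stuck-at-1} — 6 in all.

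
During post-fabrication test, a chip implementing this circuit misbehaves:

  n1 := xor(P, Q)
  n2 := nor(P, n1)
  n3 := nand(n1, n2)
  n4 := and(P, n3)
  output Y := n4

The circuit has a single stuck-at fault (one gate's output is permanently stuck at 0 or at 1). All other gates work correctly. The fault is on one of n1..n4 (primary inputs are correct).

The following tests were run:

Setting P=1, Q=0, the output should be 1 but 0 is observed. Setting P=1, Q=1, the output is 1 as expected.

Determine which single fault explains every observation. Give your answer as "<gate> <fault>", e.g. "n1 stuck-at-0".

n2 stuck-at-1

Fault-free values for test 1 (P=1, Q=0): n1=1, n2=0, n3=1, n4=1, giving Y=1. Observed 0.
Test 1: faults giving observed 0 are {n2 stuck-at-1, n3 stuck-at-0, n4 stuck-at-0}.
Test 2 (P=1, Q=1): fault-free n1=0, n2=0, n3=1, n4=1 → 1; observed 1. Eliminates n3 stuck-at-0, n4 stuck-at-0.
Only n2 stuck-at-1 is consistent with every test.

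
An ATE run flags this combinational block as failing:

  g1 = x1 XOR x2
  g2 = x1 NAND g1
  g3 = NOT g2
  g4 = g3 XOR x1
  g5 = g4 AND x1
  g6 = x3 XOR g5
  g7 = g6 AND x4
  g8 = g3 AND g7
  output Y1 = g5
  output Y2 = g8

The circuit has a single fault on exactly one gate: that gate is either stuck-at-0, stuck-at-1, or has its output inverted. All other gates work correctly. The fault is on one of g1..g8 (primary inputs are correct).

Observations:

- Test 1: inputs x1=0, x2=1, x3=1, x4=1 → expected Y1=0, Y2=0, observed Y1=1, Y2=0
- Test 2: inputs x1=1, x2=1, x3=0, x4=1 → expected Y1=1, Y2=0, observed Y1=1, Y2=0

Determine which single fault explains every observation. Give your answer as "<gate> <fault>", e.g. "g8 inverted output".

g5 stuck-at-1

Fault-free values for test 1 (x1=0, x2=1, x3=1, x4=1): g1=1, g2=1, g3=0, g4=0, g5=0, g6=1, g7=1, g8=0, giving Y1=0, Y2=0. Observed Y1=1, Y2=0.
Test 1: faults giving observed Y1=1, Y2=0 are {g5 stuck-at-1, g5 inverted output}.
Test 2 (x1=1, x2=1, x3=0, x4=1): fault-free g1=0, g2=1, g3=0, g4=1, g5=1, g6=1, g7=1, g8=0 → Y1=1, Y2=0; observed Y1=1, Y2=0. Eliminates g5 inverted output.
Only g5 stuck-at-1 is consistent with every test.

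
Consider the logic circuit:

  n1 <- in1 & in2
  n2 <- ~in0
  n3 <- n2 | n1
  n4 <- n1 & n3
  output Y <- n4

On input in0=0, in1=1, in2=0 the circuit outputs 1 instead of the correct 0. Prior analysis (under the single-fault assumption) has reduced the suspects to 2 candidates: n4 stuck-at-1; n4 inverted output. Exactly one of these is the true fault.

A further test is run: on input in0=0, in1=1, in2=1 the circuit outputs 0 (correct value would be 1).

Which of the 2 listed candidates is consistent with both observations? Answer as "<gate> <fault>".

Evaluate each candidate on input in0=0, in1=1, in2=1:
  n4 stuck-at-1: n1=1, n2=1, n3=1, n4=1 [stuck-at-1] → 1 — eliminated
  n4 inverted output: n1=1, n2=1, n3=1, n4=0 [inverted output] → 0 — matches
Only n4 inverted output reproduces the observed 0.

n4 inverted output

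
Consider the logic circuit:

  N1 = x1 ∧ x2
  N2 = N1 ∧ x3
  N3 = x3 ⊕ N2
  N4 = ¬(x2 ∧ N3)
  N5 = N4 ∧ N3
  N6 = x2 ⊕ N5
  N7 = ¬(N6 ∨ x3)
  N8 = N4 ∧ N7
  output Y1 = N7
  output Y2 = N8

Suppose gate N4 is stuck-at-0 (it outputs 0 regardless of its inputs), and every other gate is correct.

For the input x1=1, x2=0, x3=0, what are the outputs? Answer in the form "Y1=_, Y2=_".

Propagate with N4 forced: N1=0, N2=0, N3=0, N4=0 [stuck-at-0], N5=0, N6=0, N7=1, N8=0.
So the outputs are Y1=1, Y2=0. (Without the fault they would be Y1=1, Y2=1.)

Y1=1, Y2=0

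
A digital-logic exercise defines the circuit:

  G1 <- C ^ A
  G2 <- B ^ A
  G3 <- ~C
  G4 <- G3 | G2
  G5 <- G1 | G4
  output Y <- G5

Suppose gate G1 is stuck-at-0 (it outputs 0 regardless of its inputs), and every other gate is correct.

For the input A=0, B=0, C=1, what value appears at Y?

Propagate with G1 forced: G1=0 [stuck-at-0], G2=0, G3=0, G4=0, G5=0.
So Y = 0. (Without the fault it would be 1.)

0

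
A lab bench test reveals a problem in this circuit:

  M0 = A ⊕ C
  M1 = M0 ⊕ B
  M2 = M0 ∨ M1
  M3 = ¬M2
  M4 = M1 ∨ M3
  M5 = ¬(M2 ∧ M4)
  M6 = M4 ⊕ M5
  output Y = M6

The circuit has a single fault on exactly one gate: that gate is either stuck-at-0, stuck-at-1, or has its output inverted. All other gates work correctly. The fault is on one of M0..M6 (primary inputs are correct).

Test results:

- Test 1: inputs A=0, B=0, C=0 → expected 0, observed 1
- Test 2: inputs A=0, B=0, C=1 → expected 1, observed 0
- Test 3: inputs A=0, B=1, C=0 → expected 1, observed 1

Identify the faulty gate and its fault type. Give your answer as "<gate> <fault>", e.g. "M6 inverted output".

Fault-free values for test 1 (A=0, B=0, C=0): M0=0, M1=0, M2=0, M3=1, M4=1, M5=1, M6=0, giving Y=0. Observed 1.
Test 1: faults giving observed 1 are {M0 stuck-at-1, M0 inverted output, M1 stuck-at-1, M1 inverted output, M2 stuck-at-1, M2 inverted output, M3 stuck-at-0, M3 inverted output, M4 stuck-at-0, M4 inverted output, M5 stuck-at-0, M5 inverted output, M6 stuck-at-1, M6 inverted output}.
Test 2 (A=0, B=0, C=1): fault-free M0=1, M1=1, M2=1, M3=0, M4=1, M5=0, M6=1 → 1; observed 0. Eliminates M0 stuck-at-1, M1 stuck-at-1, M1 inverted output, M2 stuck-at-1, M3 stuck-at-0, M3 inverted output, M4 stuck-at-0, M4 inverted output, M5 stuck-at-0, M6 stuck-at-1.
Test 3 (A=0, B=1, C=0): fault-free M0=0, M1=1, M2=1, M3=0, M4=1, M5=0, M6=1 → 1; observed 1. Eliminates M2 inverted output, M5 inverted output, M6 inverted output.
Only M0 inverted output is consistent with every test.

M0 inverted output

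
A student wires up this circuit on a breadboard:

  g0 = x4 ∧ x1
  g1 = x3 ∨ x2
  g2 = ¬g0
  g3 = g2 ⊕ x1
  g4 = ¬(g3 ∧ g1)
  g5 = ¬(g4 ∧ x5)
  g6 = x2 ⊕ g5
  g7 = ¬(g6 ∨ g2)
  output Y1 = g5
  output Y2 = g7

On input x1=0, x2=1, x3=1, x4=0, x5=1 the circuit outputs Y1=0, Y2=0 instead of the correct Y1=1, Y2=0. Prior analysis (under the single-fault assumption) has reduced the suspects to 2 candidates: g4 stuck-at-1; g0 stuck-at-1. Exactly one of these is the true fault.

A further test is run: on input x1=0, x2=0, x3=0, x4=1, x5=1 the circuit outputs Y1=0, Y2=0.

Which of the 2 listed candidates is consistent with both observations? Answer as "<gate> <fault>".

Evaluate each candidate on input x1=0, x2=0, x3=0, x4=1, x5=1:
  g4 stuck-at-1: g0=0, g1=0, g2=1, g3=1, g4=1 [stuck-at-1], g5=0, g6=0, g7=0 → Y1=0, Y2=0 — matches
  g0 stuck-at-1: g0=1 [stuck-at-1], g1=0, g2=0, g3=0, g4=1, g5=0, g6=0, g7=1 → Y1=0, Y2=1 — eliminated
Only g4 stuck-at-1 reproduces the observed Y1=0, Y2=0.

g4 stuck-at-1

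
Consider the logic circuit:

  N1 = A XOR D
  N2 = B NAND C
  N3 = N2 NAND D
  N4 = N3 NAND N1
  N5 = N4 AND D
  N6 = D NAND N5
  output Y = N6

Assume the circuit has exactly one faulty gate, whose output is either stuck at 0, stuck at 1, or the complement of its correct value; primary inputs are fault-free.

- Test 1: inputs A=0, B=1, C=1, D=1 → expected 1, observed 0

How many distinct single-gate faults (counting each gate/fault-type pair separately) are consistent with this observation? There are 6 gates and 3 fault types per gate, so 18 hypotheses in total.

12

Fault-free: N1=1, N2=0, N3=1, N4=0, N5=0, N6=1 → 1. Observed 0.
  N1: stuck-at-0, inverted output ✓; others ✗
  N2: stuck-at-1, inverted output ✓; others ✗
  N3: stuck-at-0, inverted output ✓; others ✗
  N4: stuck-at-1, inverted output ✓; others ✗
  N5: stuck-at-1, inverted output ✓; others ✗
  N6: stuck-at-0, inverted output ✓; others ✗
Consistent faults: {N1 stuck-at-0, N1 inverted output, N2 stuck-at-1, N2 inverted output, N3 stuck-at-0, N3 inverted output, N4 stuck-at-1, N4 inverted output, N5 stuck-at-1, N5 inverted output, N6 stuck-at-0, N6 inverted output} — 12 in all.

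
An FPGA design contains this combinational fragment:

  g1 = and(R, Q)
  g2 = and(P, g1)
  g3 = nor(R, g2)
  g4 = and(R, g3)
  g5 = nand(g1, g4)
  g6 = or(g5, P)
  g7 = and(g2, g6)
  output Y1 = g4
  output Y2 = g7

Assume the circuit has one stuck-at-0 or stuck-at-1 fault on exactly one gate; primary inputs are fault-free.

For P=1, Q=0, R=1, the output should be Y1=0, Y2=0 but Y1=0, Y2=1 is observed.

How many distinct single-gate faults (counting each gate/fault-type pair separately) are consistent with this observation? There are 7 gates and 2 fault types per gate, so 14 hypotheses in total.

Fault-free: g1=0, g2=0, g3=0, g4=0, g5=1, g6=1, g7=0 → Y1=0, Y2=0. Observed Y1=0, Y2=1.
  g1 stuck-at-0: output Y1=0, Y2=0 ✗
  g1 stuck-at-1: output Y1=0, Y2=1 ✓
  g2 stuck-at-0: output Y1=0, Y2=0 ✗
  g2 stuck-at-1: output Y1=0, Y2=1 ✓
  g3 stuck-at-0: output Y1=0, Y2=0 ✗
  g3 stuck-at-1: output Y1=1, Y2=0 ✗
  g4 stuck-at-0: output Y1=0, Y2=0 ✗
  g4 stuck-at-1: output Y1=1, Y2=0 ✗
  g5 stuck-at-0: output Y1=0, Y2=0 ✗
  g5 stuck-at-1: output Y1=0, Y2=0 ✗
  g6 stuck-at-0: output Y1=0, Y2=0 ✗
  g6 stuck-at-1: output Y1=0, Y2=0 ✗
  g7 stuck-at-0: output Y1=0, Y2=0 ✗
  g7 stuck-at-1: output Y1=0, Y2=1 ✓
Consistent faults: {g1 stuck-at-1, g2 stuck-at-1, g7 stuck-at-1} — 3 in all.

3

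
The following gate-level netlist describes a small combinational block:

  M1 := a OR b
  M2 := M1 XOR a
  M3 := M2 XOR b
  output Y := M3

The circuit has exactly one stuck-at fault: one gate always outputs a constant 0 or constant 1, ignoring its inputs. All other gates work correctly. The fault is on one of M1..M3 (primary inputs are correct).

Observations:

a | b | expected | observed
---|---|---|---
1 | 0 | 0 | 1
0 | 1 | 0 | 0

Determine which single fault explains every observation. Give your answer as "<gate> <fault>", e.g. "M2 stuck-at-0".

M2 stuck-at-1

Fault-free values for test 1 (a=1, b=0): M1=1, M2=0, M3=0, giving Y=0. Observed 1.
Test 1: faults giving observed 1 are {M1 stuck-at-0, M2 stuck-at-1, M3 stuck-at-1}.
Test 2 (a=0, b=1): fault-free M1=1, M2=1, M3=0 → 0; observed 0. Eliminates M1 stuck-at-0, M3 stuck-at-1.
Only M2 stuck-at-1 is consistent with every test.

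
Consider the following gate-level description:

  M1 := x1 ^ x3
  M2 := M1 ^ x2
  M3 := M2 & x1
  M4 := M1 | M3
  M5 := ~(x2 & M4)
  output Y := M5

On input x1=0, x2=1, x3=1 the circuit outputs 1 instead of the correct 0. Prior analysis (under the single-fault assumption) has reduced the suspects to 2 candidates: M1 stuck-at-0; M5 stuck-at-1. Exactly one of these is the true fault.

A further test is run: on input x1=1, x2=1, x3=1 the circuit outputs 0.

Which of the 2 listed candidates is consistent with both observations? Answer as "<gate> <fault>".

Evaluate each candidate on input x1=1, x2=1, x3=1:
  M1 stuck-at-0: M1=0 [stuck-at-0], M2=1, M3=1, M4=1, M5=0 → 0 — matches
  M5 stuck-at-1: M1=0, M2=1, M3=1, M4=1, M5=1 [stuck-at-1] → 1 — eliminated
Only M1 stuck-at-0 reproduces the observed 0.

M1 stuck-at-0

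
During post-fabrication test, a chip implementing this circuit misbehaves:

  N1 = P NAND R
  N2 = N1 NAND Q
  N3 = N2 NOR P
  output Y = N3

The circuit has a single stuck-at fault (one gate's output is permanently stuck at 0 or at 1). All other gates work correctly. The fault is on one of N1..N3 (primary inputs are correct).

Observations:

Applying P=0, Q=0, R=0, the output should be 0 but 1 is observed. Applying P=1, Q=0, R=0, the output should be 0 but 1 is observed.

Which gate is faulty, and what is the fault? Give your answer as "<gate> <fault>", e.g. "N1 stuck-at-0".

N3 stuck-at-1

Fault-free values for test 1 (P=0, Q=0, R=0): N1=1, N2=1, N3=0, giving Y=0. Observed 1.
Test 1: faults giving observed 1 are {N2 stuck-at-0, N3 stuck-at-1}.
Test 2 (P=1, Q=0, R=0): fault-free N1=1, N2=1, N3=0 → 0; observed 1. Eliminates N2 stuck-at-0.
Only N3 stuck-at-1 is consistent with every test.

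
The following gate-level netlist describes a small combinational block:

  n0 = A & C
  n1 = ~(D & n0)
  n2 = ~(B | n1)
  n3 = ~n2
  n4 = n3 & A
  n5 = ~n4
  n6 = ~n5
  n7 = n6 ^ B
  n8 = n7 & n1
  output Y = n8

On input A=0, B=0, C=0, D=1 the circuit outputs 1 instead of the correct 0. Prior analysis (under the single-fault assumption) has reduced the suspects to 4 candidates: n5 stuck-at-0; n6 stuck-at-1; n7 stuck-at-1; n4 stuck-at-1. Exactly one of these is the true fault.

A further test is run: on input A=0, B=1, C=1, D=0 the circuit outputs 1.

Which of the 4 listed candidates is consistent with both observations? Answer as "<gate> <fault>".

n7 stuck-at-1

Evaluate each candidate on input A=0, B=1, C=1, D=0:
  n5 stuck-at-0: n0=0, n1=1, n2=0, n3=1, n4=0, n5=0 [stuck-at-0], n6=1, n7=0, n8=0 → 0 — eliminated
  n6 stuck-at-1: n0=0, n1=1, n2=0, n3=1, n4=0, n5=1, n6=1 [stuck-at-1], n7=0, n8=0 → 0 — eliminated
  n7 stuck-at-1: n0=0, n1=1, n2=0, n3=1, n4=0, n5=1, n6=0, n7=1 [stuck-at-1], n8=1 → 1 — matches
  n4 stuck-at-1: n0=0, n1=1, n2=0, n3=1, n4=1 [stuck-at-1], n5=0, n6=1, n7=0, n8=0 → 0 — eliminated
Only n7 stuck-at-1 reproduces the observed 1.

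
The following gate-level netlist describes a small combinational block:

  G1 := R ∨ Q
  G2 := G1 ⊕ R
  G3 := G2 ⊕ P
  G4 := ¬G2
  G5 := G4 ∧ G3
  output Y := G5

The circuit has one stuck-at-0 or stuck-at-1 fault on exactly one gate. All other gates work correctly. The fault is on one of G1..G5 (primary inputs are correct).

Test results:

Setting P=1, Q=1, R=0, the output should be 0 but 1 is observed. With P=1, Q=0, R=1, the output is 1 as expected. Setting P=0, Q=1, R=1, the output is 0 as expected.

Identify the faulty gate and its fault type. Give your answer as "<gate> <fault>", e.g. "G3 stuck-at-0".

G2 stuck-at-0

Fault-free values for test 1 (P=1, Q=1, R=0): G1=1, G2=1, G3=0, G4=0, G5=0, giving Y=0. Observed 1.
Test 1: faults giving observed 1 are {G1 stuck-at-0, G2 stuck-at-0, G5 stuck-at-1}.
Test 2 (P=1, Q=0, R=1): fault-free G1=1, G2=0, G3=1, G4=1, G5=1 → 1; observed 1. Eliminates G1 stuck-at-0.
Test 3 (P=0, Q=1, R=1): fault-free G1=1, G2=0, G3=0, G4=1, G5=0 → 0; observed 0. Eliminates G5 stuck-at-1.
Only G2 stuck-at-0 is consistent with every test.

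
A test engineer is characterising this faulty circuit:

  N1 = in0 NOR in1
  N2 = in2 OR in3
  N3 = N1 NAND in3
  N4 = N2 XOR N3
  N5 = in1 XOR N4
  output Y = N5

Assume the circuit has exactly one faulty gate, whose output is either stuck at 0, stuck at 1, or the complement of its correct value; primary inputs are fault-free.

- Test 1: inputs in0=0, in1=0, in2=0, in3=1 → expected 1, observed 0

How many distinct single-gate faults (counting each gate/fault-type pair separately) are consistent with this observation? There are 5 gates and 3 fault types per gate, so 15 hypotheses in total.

10

Fault-free: N1=1, N2=1, N3=0, N4=1, N5=1 → 1. Observed 0.
  N1: stuck-at-0, inverted output ✓; others ✗
  N2: stuck-at-0, inverted output ✓; others ✗
  N3: stuck-at-1, inverted output ✓; others ✗
  N4: stuck-at-0, inverted output ✓; others ✗
  N5: stuck-at-0, inverted output ✓; others ✗
Consistent faults: {N1 stuck-at-0, N1 inverted output, N2 stuck-at-0, N2 inverted output, N3 stuck-at-1, N3 inverted output, N4 stuck-at-0, N4 inverted output, N5 stuck-at-0, N5 inverted output} — 10 in all.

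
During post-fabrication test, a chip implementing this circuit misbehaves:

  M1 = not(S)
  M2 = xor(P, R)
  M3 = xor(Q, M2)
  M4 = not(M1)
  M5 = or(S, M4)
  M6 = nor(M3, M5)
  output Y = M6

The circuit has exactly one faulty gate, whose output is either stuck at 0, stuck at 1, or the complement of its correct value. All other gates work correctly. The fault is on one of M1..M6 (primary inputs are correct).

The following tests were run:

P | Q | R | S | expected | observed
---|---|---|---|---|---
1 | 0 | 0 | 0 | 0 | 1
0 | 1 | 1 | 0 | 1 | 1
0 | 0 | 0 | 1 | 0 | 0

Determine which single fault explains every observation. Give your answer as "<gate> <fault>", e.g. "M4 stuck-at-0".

M3 stuck-at-0

Fault-free values for test 1 (P=1, Q=0, R=0, S=0): M1=1, M2=1, M3=1, M4=0, M5=0, M6=0, giving Y=0. Observed 1.
Test 1: faults giving observed 1 are {M2 stuck-at-0, M2 inverted output, M3 stuck-at-0, M3 inverted output, M6 stuck-at-1, M6 inverted output}.
Test 2 (P=0, Q=1, R=1, S=0): fault-free M1=1, M2=1, M3=0, M4=0, M5=0, M6=1 → 1; observed 1. Eliminates M2 stuck-at-0, M2 inverted output, M3 inverted output, M6 inverted output.
Test 3 (P=0, Q=0, R=0, S=1): fault-free M1=0, M2=0, M3=0, M4=1, M5=1, M6=0 → 0; observed 0. Eliminates M6 stuck-at-1.
Only M3 stuck-at-0 is consistent with every test.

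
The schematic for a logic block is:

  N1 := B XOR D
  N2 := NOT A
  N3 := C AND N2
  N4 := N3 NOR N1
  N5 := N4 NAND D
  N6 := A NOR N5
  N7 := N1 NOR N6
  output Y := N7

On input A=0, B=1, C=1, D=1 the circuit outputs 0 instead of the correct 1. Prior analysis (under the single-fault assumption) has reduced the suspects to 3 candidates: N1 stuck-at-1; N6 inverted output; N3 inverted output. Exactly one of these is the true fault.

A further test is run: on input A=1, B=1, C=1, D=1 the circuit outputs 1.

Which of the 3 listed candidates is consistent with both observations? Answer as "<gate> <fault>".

Evaluate each candidate on input A=1, B=1, C=1, D=1:
  N1 stuck-at-1: N1=1 [stuck-at-1], N2=0, N3=0, N4=0, N5=1, N6=0, N7=0 → 0 — eliminated
  N6 inverted output: N1=0, N2=0, N3=0, N4=1, N5=0, N6=1 [inverted output], N7=0 → 0 — eliminated
  N3 inverted output: N1=0, N2=0, N3=1 [inverted output], N4=0, N5=1, N6=0, N7=1 → 1 — matches
Only N3 inverted output reproduces the observed 1.

N3 inverted output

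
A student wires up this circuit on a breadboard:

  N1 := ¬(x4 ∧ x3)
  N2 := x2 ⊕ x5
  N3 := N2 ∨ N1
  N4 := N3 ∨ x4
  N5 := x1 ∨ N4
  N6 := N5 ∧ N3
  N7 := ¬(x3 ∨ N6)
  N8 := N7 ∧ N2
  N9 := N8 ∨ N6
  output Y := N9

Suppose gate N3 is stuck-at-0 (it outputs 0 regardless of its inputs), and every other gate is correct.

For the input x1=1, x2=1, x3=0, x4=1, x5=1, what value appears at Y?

Propagate with N3 forced: N1=1, N2=0, N3=0 [stuck-at-0], N4=1, N5=1, N6=0, N7=1, N8=0, N9=0.
So Y = 0. (Without the fault it would be 1.)

0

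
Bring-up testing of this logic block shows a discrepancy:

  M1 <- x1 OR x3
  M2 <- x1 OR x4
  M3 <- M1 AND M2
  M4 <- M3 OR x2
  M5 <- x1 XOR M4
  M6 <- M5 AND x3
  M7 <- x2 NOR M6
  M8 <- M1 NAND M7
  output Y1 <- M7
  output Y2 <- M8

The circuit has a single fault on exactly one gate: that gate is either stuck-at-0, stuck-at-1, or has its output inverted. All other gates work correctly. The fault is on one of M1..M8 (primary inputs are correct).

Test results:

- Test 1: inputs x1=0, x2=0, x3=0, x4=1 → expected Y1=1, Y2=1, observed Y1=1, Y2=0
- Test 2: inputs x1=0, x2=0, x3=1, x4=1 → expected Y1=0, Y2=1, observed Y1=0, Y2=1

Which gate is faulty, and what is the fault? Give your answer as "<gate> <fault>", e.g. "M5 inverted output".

M1 stuck-at-1

Fault-free values for test 1 (x1=0, x2=0, x3=0, x4=1): M1=0, M2=1, M3=0, M4=0, M5=0, M6=0, M7=1, M8=1, giving Y1=1, Y2=1. Observed Y1=1, Y2=0.
Test 1: faults giving observed Y1=1, Y2=0 are {M1 stuck-at-1, M1 inverted output, M8 stuck-at-0, M8 inverted output}.
Test 2 (x1=0, x2=0, x3=1, x4=1): fault-free M1=1, M2=1, M3=1, M4=1, M5=1, M6=1, M7=0, M8=1 → Y1=0, Y2=1; observed Y1=0, Y2=1. Eliminates M1 inverted output, M8 stuck-at-0, M8 inverted output.
Only M1 stuck-at-1 is consistent with every test.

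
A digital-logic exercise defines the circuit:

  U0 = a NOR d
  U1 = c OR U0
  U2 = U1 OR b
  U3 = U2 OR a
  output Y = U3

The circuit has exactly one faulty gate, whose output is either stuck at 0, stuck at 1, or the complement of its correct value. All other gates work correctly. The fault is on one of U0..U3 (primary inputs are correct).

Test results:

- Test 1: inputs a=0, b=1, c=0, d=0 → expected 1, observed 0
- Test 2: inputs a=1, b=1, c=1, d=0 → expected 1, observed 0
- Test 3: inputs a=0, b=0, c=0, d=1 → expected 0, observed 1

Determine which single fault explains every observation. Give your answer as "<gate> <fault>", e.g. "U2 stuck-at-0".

Fault-free values for test 1 (a=0, b=1, c=0, d=0): U0=1, U1=1, U2=1, U3=1, giving Y=1. Observed 0.
Test 1: faults giving observed 0 are {U2 stuck-at-0, U2 inverted output, U3 stuck-at-0, U3 inverted output}.
Test 2 (a=1, b=1, c=1, d=0): fault-free U0=0, U1=1, U2=1, U3=1 → 1; observed 0. Eliminates U2 stuck-at-0, U2 inverted output.
Test 3 (a=0, b=0, c=0, d=1): fault-free U0=0, U1=0, U2=0, U3=0 → 0; observed 1. Eliminates U3 stuck-at-0.
Only U3 inverted output is consistent with every test.

U3 inverted output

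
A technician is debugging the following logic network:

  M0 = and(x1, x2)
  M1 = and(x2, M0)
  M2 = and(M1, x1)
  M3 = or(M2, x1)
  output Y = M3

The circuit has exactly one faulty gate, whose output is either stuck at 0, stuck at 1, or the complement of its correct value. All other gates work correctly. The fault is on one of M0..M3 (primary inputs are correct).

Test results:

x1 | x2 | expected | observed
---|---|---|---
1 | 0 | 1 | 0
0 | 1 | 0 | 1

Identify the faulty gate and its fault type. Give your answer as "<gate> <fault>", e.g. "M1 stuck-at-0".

M3 inverted output

Fault-free values for test 1 (x1=1, x2=0): M0=0, M1=0, M2=0, M3=1, giving Y=1. Observed 0.
Test 1: faults giving observed 0 are {M3 stuck-at-0, M3 inverted output}.
Test 2 (x1=0, x2=1): fault-free M0=0, M1=0, M2=0, M3=0 → 0; observed 1. Eliminates M3 stuck-at-0.
Only M3 inverted output is consistent with every test.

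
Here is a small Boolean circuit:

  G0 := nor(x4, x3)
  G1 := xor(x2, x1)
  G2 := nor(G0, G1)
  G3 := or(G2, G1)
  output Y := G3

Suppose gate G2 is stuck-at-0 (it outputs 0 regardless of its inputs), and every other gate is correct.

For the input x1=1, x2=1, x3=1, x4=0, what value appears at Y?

Propagate with G2 forced: G0=0, G1=0, G2=0 [stuck-at-0], G3=0.
So Y = 0. (Without the fault it would be 1.)

0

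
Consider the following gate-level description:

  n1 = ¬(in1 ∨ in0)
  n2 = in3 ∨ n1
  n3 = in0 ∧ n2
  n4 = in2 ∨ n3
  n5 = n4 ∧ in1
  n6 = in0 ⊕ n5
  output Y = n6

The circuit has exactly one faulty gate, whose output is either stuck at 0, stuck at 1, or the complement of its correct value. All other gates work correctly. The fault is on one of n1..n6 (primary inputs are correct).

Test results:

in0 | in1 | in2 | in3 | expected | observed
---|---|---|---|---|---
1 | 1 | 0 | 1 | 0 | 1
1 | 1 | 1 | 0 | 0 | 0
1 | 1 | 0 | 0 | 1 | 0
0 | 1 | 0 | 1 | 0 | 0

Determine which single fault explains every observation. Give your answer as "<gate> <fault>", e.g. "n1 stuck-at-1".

n2 inverted output

Fault-free values for test 1 (in0=1, in1=1, in2=0, in3=1): n1=0, n2=1, n3=1, n4=1, n5=1, n6=0, giving Y=0. Observed 1.
Test 1: faults giving observed 1 are {n2 stuck-at-0, n2 inverted output, n3 stuck-at-0, n3 inverted output, n4 stuck-at-0, n4 inverted output, n5 stuck-at-0, n5 inverted output, n6 stuck-at-1, n6 inverted output}.
Test 2 (in0=1, in1=1, in2=1, in3=0): fault-free n1=0, n2=0, n3=0, n4=1, n5=1, n6=0 → 0; observed 0. Eliminates n4 stuck-at-0, n4 inverted output, n5 stuck-at-0, n5 inverted output, n6 stuck-at-1, n6 inverted output.
Test 3 (in0=1, in1=1, in2=0, in3=0): fault-free n1=0, n2=0, n3=0, n4=0, n5=0, n6=1 → 1; observed 0. Eliminates n2 stuck-at-0, n3 stuck-at-0.
Test 4 (in0=0, in1=1, in2=0, in3=1): fault-free n1=0, n2=1, n3=0, n4=0, n5=0, n6=0 → 0; observed 0. Eliminates n3 inverted output.
Only n2 inverted output is consistent with every test.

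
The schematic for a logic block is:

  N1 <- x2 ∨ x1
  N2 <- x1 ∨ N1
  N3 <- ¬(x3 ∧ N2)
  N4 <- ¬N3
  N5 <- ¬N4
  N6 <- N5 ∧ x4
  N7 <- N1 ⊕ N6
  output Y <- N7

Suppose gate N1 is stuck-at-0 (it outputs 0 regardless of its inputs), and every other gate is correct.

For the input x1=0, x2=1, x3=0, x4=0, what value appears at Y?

Propagate with N1 forced: N1=0 [stuck-at-0], N2=0, N3=1, N4=0, N5=1, N6=0, N7=0.
So Y = 0. (Without the fault it would be 1.)

0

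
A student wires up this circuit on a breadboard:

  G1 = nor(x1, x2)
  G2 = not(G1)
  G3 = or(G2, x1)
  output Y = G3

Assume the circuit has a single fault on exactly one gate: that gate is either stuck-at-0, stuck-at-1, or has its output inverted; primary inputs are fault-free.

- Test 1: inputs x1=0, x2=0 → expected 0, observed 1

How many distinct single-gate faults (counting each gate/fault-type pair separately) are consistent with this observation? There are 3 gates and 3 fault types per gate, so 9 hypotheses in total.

6

Fault-free: G1=1, G2=0, G3=0 → 0. Observed 1.
  G1 stuck-at-0: output 1 ✓
  G1 stuck-at-1: output 0 ✗
  G1 inverted output: output 1 ✓
  G2 stuck-at-0: output 0 ✗
  G2 stuck-at-1: output 1 ✓
  G2 inverted output: output 1 ✓
  G3 stuck-at-0: output 0 ✗
  G3 stuck-at-1: output 1 ✓
  G3 inverted output: output 1 ✓
Consistent faults: {G1 stuck-at-0, G1 inverted output, G2 stuck-at-1, G2 inverted output, G3 stuck-at-1, G3 inverted output} — 6 in all.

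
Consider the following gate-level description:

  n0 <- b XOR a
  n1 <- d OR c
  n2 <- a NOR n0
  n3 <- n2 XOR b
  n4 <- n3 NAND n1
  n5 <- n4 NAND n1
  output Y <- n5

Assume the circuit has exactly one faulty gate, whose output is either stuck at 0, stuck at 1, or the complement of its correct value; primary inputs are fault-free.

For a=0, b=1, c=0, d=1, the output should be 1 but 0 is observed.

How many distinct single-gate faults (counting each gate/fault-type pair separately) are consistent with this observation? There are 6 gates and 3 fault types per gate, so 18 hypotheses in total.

Fault-free: n0=1, n1=1, n2=0, n3=1, n4=0, n5=1 → 1. Observed 0.
  n0: stuck-at-0, inverted output ✓; others ✗
  n1: none of the 3 fault types match ✗
  n2: stuck-at-1, inverted output ✓; others ✗
  n3: stuck-at-0, inverted output ✓; others ✗
  n4: stuck-at-1, inverted output ✓; others ✗
  n5: stuck-at-0, inverted output ✓; others ✗
Consistent faults: {n0 stuck-at-0, n0 inverted output, n2 stuck-at-1, n2 inverted output, n3 stuck-at-0, n3 inverted output, n4 stuck-at-1, n4 inverted output, n5 stuck-at-0, n5 inverted output} — 10 in all.

10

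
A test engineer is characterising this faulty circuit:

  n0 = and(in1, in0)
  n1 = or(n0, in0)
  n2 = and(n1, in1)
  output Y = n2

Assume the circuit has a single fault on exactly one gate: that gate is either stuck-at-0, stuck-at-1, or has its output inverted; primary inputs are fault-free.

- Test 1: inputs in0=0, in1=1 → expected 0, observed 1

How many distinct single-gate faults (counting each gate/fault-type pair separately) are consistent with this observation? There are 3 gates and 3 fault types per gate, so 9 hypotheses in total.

6

Fault-free: n0=0, n1=0, n2=0 → 0. Observed 1.
  n0 stuck-at-0: output 0 ✗
  n0 stuck-at-1: output 1 ✓
  n0 inverted output: output 1 ✓
  n1 stuck-at-0: output 0 ✗
  n1 stuck-at-1: output 1 ✓
  n1 inverted output: output 1 ✓
  n2 stuck-at-0: output 0 ✗
  n2 stuck-at-1: output 1 ✓
  n2 inverted output: output 1 ✓
Consistent faults: {n0 stuck-at-1, n0 inverted output, n1 stuck-at-1, n1 inverted output, n2 stuck-at-1, n2 inverted output} — 6 in all.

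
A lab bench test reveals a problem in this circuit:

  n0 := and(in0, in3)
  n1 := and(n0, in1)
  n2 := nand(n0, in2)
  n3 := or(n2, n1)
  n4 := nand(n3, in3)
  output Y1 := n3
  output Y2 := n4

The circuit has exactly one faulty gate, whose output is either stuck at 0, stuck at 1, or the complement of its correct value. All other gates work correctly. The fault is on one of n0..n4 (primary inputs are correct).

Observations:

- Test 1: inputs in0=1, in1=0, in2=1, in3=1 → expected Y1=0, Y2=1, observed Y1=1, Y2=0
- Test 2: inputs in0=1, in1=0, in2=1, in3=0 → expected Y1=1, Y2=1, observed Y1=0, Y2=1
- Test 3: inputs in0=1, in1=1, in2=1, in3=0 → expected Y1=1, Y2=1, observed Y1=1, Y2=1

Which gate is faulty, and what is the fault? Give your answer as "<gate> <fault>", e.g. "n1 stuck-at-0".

Fault-free values for test 1 (in0=1, in1=0, in2=1, in3=1): n0=1, n1=0, n2=0, n3=0, n4=1, giving Y1=0, Y2=1. Observed Y1=1, Y2=0.
Test 1: faults giving observed Y1=1, Y2=0 are {n0 stuck-at-0, n0 inverted output, n1 stuck-at-1, n1 inverted output, n2 stuck-at-1, n2 inverted output, n3 stuck-at-1, n3 inverted output}.
Test 2 (in0=1, in1=0, in2=1, in3=0): fault-free n0=0, n1=0, n2=1, n3=1, n4=1 → Y1=1, Y2=1; observed Y1=0, Y2=1. Eliminates n0 stuck-at-0, n1 stuck-at-1, n1 inverted output, n2 stuck-at-1, n3 stuck-at-1.
Test 3 (in0=1, in1=1, in2=1, in3=0): fault-free n0=0, n1=0, n2=1, n3=1, n4=1 → Y1=1, Y2=1; observed Y1=1, Y2=1. Eliminates n2 inverted output, n3 inverted output.
Only n0 inverted output is consistent with every test.

n0 inverted output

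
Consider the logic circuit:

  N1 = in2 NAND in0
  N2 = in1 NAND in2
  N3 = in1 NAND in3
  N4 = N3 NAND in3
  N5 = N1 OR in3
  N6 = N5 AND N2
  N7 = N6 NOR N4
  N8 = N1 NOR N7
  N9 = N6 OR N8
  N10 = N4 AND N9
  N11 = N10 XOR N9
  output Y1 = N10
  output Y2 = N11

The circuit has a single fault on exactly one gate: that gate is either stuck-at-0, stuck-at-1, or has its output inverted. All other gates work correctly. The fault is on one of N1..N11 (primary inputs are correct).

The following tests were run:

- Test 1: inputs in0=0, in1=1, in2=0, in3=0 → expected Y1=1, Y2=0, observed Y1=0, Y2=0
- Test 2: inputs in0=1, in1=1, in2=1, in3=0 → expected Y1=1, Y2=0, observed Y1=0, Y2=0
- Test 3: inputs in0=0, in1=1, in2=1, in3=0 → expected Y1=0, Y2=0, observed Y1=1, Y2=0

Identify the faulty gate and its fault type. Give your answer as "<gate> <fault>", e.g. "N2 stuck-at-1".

N9 inverted output

Fault-free values for test 1 (in0=0, in1=1, in2=0, in3=0): N1=1, N2=1, N3=1, N4=1, N5=1, N6=1, N7=0, N8=0, N9=1, N10=1, N11=0, giving Y1=1, Y2=0. Observed Y1=0, Y2=0.
Test 1: faults giving observed Y1=0, Y2=0 are {N2 stuck-at-0, N2 inverted output, N5 stuck-at-0, N5 inverted output, N6 stuck-at-0, N6 inverted output, N9 stuck-at-0, N9 inverted output}.
Test 2 (in0=1, in1=1, in2=1, in3=0): fault-free N1=0, N2=0, N3=1, N4=1, N5=0, N6=0, N7=0, N8=1, N9=1, N10=1, N11=0 → Y1=1, Y2=0; observed Y1=0, Y2=0. Eliminates N2 stuck-at-0, N2 inverted output, N5 stuck-at-0, N5 inverted output, N6 stuck-at-0, N6 inverted output.
Test 3 (in0=0, in1=1, in2=1, in3=0): fault-free N1=1, N2=0, N3=1, N4=1, N5=1, N6=0, N7=0, N8=0, N9=0, N10=0, N11=0 → Y1=0, Y2=0; observed Y1=1, Y2=0. Eliminates N9 stuck-at-0.
Only N9 inverted output is consistent with every test.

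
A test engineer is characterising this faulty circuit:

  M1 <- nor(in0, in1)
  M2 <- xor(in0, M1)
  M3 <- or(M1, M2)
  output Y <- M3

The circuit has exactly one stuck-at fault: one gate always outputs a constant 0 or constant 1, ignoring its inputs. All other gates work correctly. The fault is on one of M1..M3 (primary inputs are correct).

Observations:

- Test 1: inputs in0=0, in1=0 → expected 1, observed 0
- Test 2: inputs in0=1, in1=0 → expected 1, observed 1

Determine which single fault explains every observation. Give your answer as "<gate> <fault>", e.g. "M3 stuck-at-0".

M1 stuck-at-0

Fault-free values for test 1 (in0=0, in1=0): M1=1, M2=1, M3=1, giving Y=1. Observed 0.
Test 1: faults giving observed 0 are {M1 stuck-at-0, M3 stuck-at-0}.
Test 2 (in0=1, in1=0): fault-free M1=0, M2=1, M3=1 → 1; observed 1. Eliminates M3 stuck-at-0.
Only M1 stuck-at-0 is consistent with every test.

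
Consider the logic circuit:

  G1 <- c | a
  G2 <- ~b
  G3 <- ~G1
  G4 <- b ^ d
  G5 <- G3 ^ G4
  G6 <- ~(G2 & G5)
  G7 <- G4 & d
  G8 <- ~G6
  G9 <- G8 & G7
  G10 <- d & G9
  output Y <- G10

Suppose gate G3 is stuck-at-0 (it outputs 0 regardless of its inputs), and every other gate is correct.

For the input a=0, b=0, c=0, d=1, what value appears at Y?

1

Propagate with G3 forced: G1=0, G2=1, G3=0 [stuck-at-0], G4=1, G5=1, G6=0, G7=1, G8=1, G9=1, G10=1.
So Y = 1. (Without the fault it would be 0.)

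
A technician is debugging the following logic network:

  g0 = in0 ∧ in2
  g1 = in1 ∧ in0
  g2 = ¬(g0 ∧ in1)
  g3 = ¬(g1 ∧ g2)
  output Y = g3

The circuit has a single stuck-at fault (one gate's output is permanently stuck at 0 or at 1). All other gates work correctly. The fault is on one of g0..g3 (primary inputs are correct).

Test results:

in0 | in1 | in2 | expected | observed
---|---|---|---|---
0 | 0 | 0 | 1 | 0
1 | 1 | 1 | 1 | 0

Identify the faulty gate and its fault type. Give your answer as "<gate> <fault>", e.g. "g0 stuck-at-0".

g3 stuck-at-0

Fault-free values for test 1 (in0=0, in1=0, in2=0): g0=0, g1=0, g2=1, g3=1, giving Y=1. Observed 0.
Test 1: faults giving observed 0 are {g1 stuck-at-1, g3 stuck-at-0}.
Test 2 (in0=1, in1=1, in2=1): fault-free g0=1, g1=1, g2=0, g3=1 → 1; observed 0. Eliminates g1 stuck-at-1.
Only g3 stuck-at-0 is consistent with every test.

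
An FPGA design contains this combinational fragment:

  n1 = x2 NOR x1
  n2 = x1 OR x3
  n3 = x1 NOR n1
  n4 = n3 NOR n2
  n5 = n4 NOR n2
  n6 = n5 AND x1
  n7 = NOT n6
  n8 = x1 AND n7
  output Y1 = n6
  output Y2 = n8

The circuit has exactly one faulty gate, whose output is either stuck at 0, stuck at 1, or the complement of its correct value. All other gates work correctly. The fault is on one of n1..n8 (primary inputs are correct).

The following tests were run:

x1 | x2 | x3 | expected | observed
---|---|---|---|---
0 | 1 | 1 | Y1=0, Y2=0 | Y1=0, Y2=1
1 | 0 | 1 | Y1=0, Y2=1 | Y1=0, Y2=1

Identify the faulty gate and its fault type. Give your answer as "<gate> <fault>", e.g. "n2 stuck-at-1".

Fault-free values for test 1 (x1=0, x2=1, x3=1): n1=0, n2=1, n3=1, n4=0, n5=0, n6=0, n7=1, n8=0, giving Y1=0, Y2=0. Observed Y1=0, Y2=1.
Test 1: faults giving observed Y1=0, Y2=1 are {n8 stuck-at-1, n8 inverted output}.
Test 2 (x1=1, x2=0, x3=1): fault-free n1=0, n2=1, n3=0, n4=0, n5=0, n6=0, n7=1, n8=1 → Y1=0, Y2=1; observed Y1=0, Y2=1. Eliminates n8 inverted output.
Only n8 stuck-at-1 is consistent with every test.

n8 stuck-at-1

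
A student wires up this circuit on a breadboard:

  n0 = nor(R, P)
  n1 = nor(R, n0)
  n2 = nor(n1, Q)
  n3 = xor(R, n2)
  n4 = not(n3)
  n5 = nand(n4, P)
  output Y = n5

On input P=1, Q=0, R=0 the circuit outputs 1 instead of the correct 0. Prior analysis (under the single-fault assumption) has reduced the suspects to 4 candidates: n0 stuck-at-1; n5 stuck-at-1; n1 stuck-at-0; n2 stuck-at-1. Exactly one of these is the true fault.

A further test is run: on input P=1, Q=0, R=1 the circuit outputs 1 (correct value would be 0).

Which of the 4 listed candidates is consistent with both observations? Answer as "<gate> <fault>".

n5 stuck-at-1

Evaluate each candidate on input P=1, Q=0, R=1:
  n0 stuck-at-1: n0=1 [stuck-at-1], n1=0, n2=1, n3=0, n4=1, n5=0 → 0 — eliminated
  n5 stuck-at-1: n0=0, n1=0, n2=1, n3=0, n4=1, n5=1 [stuck-at-1] → 1 — matches
  n1 stuck-at-0: n0=0, n1=0 [stuck-at-0], n2=1, n3=0, n4=1, n5=0 → 0 — eliminated
  n2 stuck-at-1: n0=0, n1=0, n2=1 [stuck-at-1], n3=0, n4=1, n5=0 → 0 — eliminated
Only n5 stuck-at-1 reproduces the observed 1.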